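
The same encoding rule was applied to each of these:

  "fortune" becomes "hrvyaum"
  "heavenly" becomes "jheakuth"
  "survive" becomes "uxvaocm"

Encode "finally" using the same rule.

In fortune: f→h is +2, o→r is +3, r→v is +4, t→y is +5 — the shift increases by 1 each position. The shift increases by 1 at each position, starting from +2: 2, 3, 4, ….
On finally: f+2=h, i+3=l, n+4=r, a+5=f, l+6=r, l+7=s, y+8=g.

hlrfrsg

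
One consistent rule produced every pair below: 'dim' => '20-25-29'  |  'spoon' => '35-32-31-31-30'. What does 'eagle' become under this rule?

21-17-23-28-21

Letters become their 1-based position plus 16 (so a→17, b→18, …).
Applying it to eagle: e=5→21, a=1→17, g=7→23, l=12→28, e=5→21.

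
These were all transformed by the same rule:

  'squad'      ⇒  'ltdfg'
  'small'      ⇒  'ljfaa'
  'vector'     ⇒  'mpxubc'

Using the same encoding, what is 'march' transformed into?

jfcxq

s(18)→l(11) and q(16)→t(19) fit y≡9x+5 (mod 26); the inverse of 9 mod 26 is 3. Each letter's alphabet position (a=0..z=25) is mapped through 9·x+5 mod 26 — an affine cipher.
Applying it to march: m(12)→9·12+5≡9=j; a(0)→9·0+5≡5=f; r(17)→9·17+5≡2=c; c(2)→9·2+5≡23=x; h(7)→9·7+5≡16=q (all mod 26).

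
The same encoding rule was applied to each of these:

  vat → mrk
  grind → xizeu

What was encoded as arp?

Compare letters: v→m is +17, a→r is +17, t→k is +17 — a constant shift. This is a Caesar cipher with shift 17.
Undoing it on arp: a−17=j, r−17=a, p−17=y.

jay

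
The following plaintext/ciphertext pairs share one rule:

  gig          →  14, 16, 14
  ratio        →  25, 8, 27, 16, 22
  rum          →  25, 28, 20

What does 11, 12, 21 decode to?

den

g is letter #7 and maps to 14: an offset of 7. Letters become their 1-based position plus 7 (so a→8, b→9, …).
Reversing it on 11, 12, 21: 11→(11−7)÷1=4=d, 12→(12−7)÷1=5=e, 21→(21−7)÷1=14=n.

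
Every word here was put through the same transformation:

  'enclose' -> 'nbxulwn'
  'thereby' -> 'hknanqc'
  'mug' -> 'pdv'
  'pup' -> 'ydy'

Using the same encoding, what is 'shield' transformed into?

munrqb

The output letters match the input read backwards, each shifted +9: enclose reversed is esolcne. The word is reversed, then every letter is shifted forward by 9.
On shield: reverse → dleihs; then shift: d+9=m, l+9=u, e+9=n, i+9=r, h+9=q, s+9=b.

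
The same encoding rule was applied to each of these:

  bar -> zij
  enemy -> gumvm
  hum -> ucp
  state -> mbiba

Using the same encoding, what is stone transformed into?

mvwba

The output letters match the input read backwards, each shifted +8: bar reversed is rab. The word is reversed, then every letter is shifted forward by 8.
On stone: reverse → enots; then shift: e+8=m, n+8=v, o+8=w, t+8=b, s+8=a.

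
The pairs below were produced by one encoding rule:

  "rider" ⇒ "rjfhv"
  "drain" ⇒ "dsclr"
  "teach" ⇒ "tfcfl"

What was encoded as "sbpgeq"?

sandal

Letter i (0-indexed) is shifted by i+0, so successive shifts are 0, 1, 2, ….
Undoing it on sbpgeq: s−0=s, b−1=a, p−2=n, g−3=d, e−4=a, q−5=l.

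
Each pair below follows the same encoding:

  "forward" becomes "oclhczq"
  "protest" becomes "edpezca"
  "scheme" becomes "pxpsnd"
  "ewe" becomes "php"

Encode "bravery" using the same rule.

jcpglcm

The output letters match the input read backwards, each shifted +11: forward reversed is drawrof. The word is reversed, then every letter is shifted forward by 11.
For bravery: reverse → yrevarb; then shift: y+11=j, r+11=c, e+11=p, v+11=g, a+11=l, r+11=c, b+11=m.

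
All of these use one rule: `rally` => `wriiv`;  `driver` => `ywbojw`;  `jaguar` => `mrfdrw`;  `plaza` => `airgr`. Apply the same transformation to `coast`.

This is an affine cipher: with a=0,…,z=25, each position x becomes (11x+17) mod 26.
On coast: c(2)→11·2+17≡13=n; o(14)→11·14+17≡15=p; a(0)→11·0+17≡17=r; s(18)→11·18+17≡7=h; t(19)→11·19+17≡18=s (all mod 26).

nprhs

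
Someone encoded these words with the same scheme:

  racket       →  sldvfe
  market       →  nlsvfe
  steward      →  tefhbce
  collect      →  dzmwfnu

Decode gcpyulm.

Shifts by position in racket: pos 0: r→s (+1), pos 1: a→l (+11), pos 2: c→d (+1), pos 3: k→v (+11) — repeating every 2. A repeating key of period 2 is used — shifts +1, +11 over and over.
Reversing it on gcpyulm: g−1=f, c−11=r, p−1=o, y−11=n, u−1=t, l−11=a, m−1=l.

frontal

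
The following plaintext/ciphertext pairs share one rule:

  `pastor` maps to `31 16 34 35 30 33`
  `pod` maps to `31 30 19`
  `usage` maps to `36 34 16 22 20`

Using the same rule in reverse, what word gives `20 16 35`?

eat

p is letter #16 and maps to 31: an offset of 15. Each letter is replaced by its alphabet position (a=1..z=26) + 15.
Reversing it on 20 16 35: 20→(20−15)÷1=5=e, 16→(16−15)÷1=1=a, 35→(35−15)÷1=20=t.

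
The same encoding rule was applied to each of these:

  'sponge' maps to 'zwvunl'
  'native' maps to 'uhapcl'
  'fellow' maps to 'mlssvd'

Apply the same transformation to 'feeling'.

mllspun

This is a Caesar cipher with shift 7.
For feeling: f+7=m, e+7=l, e+7=l, l+7=s, i+7=p, n+7=u, g+7=n.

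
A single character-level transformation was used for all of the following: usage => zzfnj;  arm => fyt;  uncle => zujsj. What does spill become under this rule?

The shift depends on letter class: consonant s→z is +7, but vowel u→z is +5. Two shifts are in play — +5 for a/e/i/o/u, +7 for every other letter.
For spill: s(cons)+7=z, p(cons)+7=w, i(vowel)+5=n, l(cons)+7=s, l(cons)+7=s.

zwnss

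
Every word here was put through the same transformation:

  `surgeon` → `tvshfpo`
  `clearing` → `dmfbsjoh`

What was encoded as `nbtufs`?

master

It's a constant shift of +1 (ROT1).
Undoing it on nbtufs: n−1=m, b−1=a, t−1=s, u−1=t, f−1=e, s−1=r.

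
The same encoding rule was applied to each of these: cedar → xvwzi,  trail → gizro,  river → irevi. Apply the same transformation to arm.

Each pair mirrors across the alphabet (c↔x, e↔v, d↔w): positions sum to 25. Letters are reflected about the middle of the alphabet (position → 25−position): Atbash.
On arm: a↔z, r↔i, m↔n.

zin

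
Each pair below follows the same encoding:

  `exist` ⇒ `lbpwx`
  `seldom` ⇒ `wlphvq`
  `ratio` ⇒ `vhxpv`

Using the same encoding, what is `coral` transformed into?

The shift depends on letter class: consonant x→b is +4, but vowel e→l is +7. Vowels shift forward by 7 and consonants shift forward by 4.
For coral: c(cons)+4=g, o(vowel)+7=v, r(cons)+4=v, a(vowel)+7=h, l(cons)+4=p.

gvvhp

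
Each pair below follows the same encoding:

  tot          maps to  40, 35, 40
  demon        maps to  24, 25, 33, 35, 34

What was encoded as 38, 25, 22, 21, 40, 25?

t is letter #20 and maps to 40: an offset of 20. The number is (letter's place in the alphabet, a=1) + 20.
Undoing it on 38, 25, 22, 21, 40, 25: 38→(38−20)÷1=18=r, 25→(25−20)÷1=5=e, 22→(22−20)÷1=2=b, 21→(21−20)÷1=1=a, 40→(40−20)÷1=20=t, 25→(25−20)÷1=5=e.

rebate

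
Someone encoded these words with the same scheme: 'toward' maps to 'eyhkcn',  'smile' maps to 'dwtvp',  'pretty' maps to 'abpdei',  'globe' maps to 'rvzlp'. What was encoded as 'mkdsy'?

Shifts by position in toward: pos 0: t→e (+11), pos 1: o→y (+10), pos 2: w→h (+11), pos 3: a→k (+10) — repeating every 2. It's a Vigenère-style cipher with numeric key [11,10]: position i shifts by key[i mod 2].
Undoing it on mkdsy: m−11=b, k−10=a, d−11=s, s−10=i, y−11=n.

basin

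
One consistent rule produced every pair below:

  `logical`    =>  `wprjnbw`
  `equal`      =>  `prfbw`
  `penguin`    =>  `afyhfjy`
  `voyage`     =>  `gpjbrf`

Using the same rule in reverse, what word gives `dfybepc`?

senator

Shifts by position in logical: pos 0: l→w (+11), pos 1: o→p (+1), pos 2: g→r (+11), pos 3: i→j (+1) — repeating every 2. A repeating key of period 2 is used — shifts +11, +1 over and over.
Decoding dfybepc: d−11=s, f−1=e, y−11=n, b−1=a, e−11=t, p−1=o, c−11=r.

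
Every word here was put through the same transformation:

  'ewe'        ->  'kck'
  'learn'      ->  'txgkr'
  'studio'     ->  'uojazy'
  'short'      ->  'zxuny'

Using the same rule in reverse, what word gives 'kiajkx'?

reduce

Read the word backwards and shift each letter +6.
Decoding kiajkx: shift back: k−6=e, i−6=c, a−6=u, j−6=d, k−6=e, x−6=r → ecuder; then reverse → reduce.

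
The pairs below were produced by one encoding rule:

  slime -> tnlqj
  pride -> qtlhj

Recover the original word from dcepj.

cable

In slime: s→t is +1, l→n is +2, i→l is +3, m→q is +4 — the shift increases by 1 each position. Letter i (0-indexed) is shifted by i+1, so successive shifts are 1, 2, 3, ….
Decoding dcepj: d−1=c, c−2=a, e−3=b, p−4=l, j−5=e.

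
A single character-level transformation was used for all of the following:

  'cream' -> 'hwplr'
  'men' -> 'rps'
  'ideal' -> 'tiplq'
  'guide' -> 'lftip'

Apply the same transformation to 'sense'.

xpsxp

The shift depends on letter class: consonant c→h is +5, but vowel e→p is +11. The rule splits by letter class: vowels +11, consonants +5.
On sense: s(cons)+5=x, e(vowel)+11=p, n(cons)+5=s, s(cons)+5=x, e(vowel)+11=p.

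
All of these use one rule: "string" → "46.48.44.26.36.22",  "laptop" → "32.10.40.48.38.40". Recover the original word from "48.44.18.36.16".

Each letter becomes 2×(its alphabet position, a=1..z=26) + 8.
Decoding 48.44.18.36.16: 48→(48−8)÷2=20=t, 44→(44−8)÷2=18=r, 18→(18−8)÷2=5=e, 36→(36−8)÷2=14=n, 16→(16−8)÷2=4=d.

trend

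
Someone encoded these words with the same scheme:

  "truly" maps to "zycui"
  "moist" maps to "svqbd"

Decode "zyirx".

train

In truly: t→z is +6, r→y is +7, u→c is +8, l→u is +9 — the shift increases by 1 each position. The shift increases by 1 at each position, starting from +6: 6, 7, 8, ….
Reversing it on zyirx: z−6=t, y−7=r, i−8=a, r−9=i, x−10=n.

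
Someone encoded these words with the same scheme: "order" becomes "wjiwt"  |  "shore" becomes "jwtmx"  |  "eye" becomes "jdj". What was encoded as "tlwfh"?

The output letters match the input read backwards, each shifted +5: order reversed is redro. Two steps: reverse the string, then apply a Caesar shift of +5.
Decoding tlwfh: shift back: t−5=o, l−5=g, w−5=r, f−5=a, h−5=c → ograc; then reverse → cargo.

cargo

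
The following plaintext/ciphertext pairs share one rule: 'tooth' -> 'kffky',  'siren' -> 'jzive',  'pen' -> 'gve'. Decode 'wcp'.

Compare letters: t→k is +17, o→f is +17, o→f is +17 — a constant shift. It's a constant shift of +17 (ROT17).
Reversing it on wcp: w−17=f, c−17=l, p−17=y.

fly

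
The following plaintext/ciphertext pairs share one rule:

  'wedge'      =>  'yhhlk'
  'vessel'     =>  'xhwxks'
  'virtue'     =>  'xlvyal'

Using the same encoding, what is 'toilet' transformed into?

vrmqka

In wedge: w→y is +2, e→h is +3, d→h is +4, g→l is +5 — the shift increases by 1 each position. Each letter shifts forward by (position + 2), i.e. 2, 3, 4, … — the shift grows by one for each successive letter.
On toilet: t+2=v, o+3=r, i+4=m, l+5=q, e+6=k, t+7=a.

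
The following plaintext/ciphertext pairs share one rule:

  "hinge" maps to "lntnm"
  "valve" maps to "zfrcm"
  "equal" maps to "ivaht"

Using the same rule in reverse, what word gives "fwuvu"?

In hinge: h→l is +4, i→n is +5, n→t is +6, g→n is +7 — the shift increases by 1 each position. The shift increases by 1 at each position, starting from +4: 4, 5, 6, ….
Decoding fwuvu: f−4=b, w−5=r, u−6=o, v−7=o, u−8=m.

broom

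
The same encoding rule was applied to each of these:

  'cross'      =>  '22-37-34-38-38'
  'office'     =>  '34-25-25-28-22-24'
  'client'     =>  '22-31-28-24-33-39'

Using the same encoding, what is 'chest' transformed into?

c is letter #3 and maps to 22: an offset of 19. The number is (letter's place in the alphabet, a=1) + 19.
For chest: c=3→22, h=8→27, e=5→24, s=19→38, t=20→39.

22-27-24-38-39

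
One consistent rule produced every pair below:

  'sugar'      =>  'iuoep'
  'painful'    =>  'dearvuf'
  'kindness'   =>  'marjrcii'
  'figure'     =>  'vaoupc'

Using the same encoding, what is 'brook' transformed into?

xpkkm

s(18)→i(8) and u(20)→u(20) fit y≡19x+4 (mod 26); the inverse of 19 mod 26 is 11. This is an affine cipher: with a=0,…,z=25, each position x becomes (19x+4) mod 26.
For brook: b(1)→19·1+4≡23=x; r(17)→19·17+4≡15=p; o(14)→19·14+4≡10=k; o(14)→19·14+4≡10=k; k(10)→19·10+4≡12=m (all mod 26).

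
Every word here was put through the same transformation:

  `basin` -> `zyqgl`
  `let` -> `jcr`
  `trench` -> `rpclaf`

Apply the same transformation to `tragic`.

rpyega

Compare letters: b→z is +24, a→y is +24, s→q is +24 — a constant shift. Every letter moves 24 places later in the alphabet, wrapping around z→a.
Applying it to tragic: t+24=r, r+24=p, a+24=y, g+24=e, i+24=g, c+24=a.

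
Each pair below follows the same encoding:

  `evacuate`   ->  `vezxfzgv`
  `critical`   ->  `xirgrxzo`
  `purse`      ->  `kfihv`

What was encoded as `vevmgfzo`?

Letters are reflected about the middle of the alphabet (position → 25−position): Atbash.
Decoding vevmgfzo: v↔e, e↔v, v↔e, m↔n, g↔t, f↔u, z↔a, o↔l.

eventual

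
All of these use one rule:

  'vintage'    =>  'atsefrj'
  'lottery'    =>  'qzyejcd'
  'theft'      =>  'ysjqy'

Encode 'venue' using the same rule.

Shifts by position in vintage: pos 0: v→a (+5), pos 1: i→t (+11), pos 2: n→s (+5), pos 3: t→e (+11) — repeating every 2. It's a Vigenère-style cipher with numeric key [5,11]: position i shifts by key[i mod 2].
For venue: v+5=a, e+11=p, n+5=s, u+11=f, e+5=j.

apsfj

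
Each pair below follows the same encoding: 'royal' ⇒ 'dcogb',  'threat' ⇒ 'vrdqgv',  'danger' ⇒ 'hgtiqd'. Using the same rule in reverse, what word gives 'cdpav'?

orbit

r(17)→d(3) and o(14)→c(2) fit y≡9x+6 (mod 26); the inverse of 9 mod 26 is 3. This is an affine cipher: with a=0,…,z=25, each position x becomes (9x+6) mod 26.
Decoding cdpav: c(2)→3·(2−6)≡14=o; d(3)→3·(3−6)≡17=r; p(15)→3·(15−6)≡1=b; a(0)→3·(0−6)≡8=i; v(21)→3·(21−6)≡19=t (all mod 26).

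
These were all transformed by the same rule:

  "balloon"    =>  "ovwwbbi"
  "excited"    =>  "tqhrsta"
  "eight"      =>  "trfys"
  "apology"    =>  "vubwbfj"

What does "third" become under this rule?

syrga

b(1)→o(14) and a(0)→v(21) fit y≡19x+21 (mod 26); the inverse of 19 mod 26 is 11. This is an affine cipher: with a=0,…,z=25, each position x becomes (19x+21) mod 26.
On third: t(19)→19·19+21≡18=s; h(7)→19·7+21≡24=y; i(8)→19·8+21≡17=r; r(17)→19·17+21≡6=g; d(3)→19·3+21≡0=a (all mod 26).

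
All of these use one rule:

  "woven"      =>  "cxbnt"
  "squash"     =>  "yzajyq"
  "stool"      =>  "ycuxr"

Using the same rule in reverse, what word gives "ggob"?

A repeating key of period 2 is used — shifts +6, +9 over and over.
Decoding ggob: g−6=a, g−9=x, o−6=i, b−9=s.

axis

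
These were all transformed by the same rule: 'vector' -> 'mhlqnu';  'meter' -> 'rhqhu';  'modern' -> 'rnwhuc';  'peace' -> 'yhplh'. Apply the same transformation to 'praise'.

v(21)→m(12) and e(4)→h(7) fit y≡11x+15 (mod 26); the inverse of 11 mod 26 is 19. This is an affine cipher: with a=0,…,z=25, each position x becomes (11x+15) mod 26.
On praise: p(15)→11·15+15≡24=y; r(17)→11·17+15≡20=u; a(0)→11·0+15≡15=p; i(8)→11·8+15≡25=z; s(18)→11·18+15≡5=f; e(4)→11·4+15≡7=h (all mod 26).

yupzfh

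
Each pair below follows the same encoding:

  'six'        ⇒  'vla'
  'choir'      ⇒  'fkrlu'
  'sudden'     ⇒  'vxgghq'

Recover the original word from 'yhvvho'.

vessel

Compare letters: s→v is +3, i→l is +3, x→a is +3 — a constant shift. Every letter moves 3 places later in the alphabet, wrapping around z→a.
Undoing it on yhvvho: y−3=v, h−3=e, v−3=s, v−3=s, h−3=e, o−3=l.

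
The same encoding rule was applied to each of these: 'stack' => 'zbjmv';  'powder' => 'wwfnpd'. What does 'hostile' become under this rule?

In stack: s→z is +7, t→b is +8, a→j is +9, c→m is +10 — the shift increases by 1 each position. Each letter shifts forward by (position + 7), i.e. 7, 8, 9, … — the shift grows by one for each successive letter.
On hostile: h+7=o, o+8=w, s+9=b, t+10=d, i+11=t, l+12=x, e+13=r.

owbdtxr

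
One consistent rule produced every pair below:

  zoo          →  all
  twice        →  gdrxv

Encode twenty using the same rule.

Letters are reflected about the middle of the alphabet (position → 25−position): Atbash.
Applying it to twenty: t↔g, w↔d, e↔v, n↔m, t↔g, y↔b.

gdvmgb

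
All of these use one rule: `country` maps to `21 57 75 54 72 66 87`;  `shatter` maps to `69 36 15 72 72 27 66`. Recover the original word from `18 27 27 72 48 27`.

beetle

With a=1..z=26, the number is 3·pos + 12.
Reversing it on 18 27 27 72 48 27: 18→(18−12)÷3=2=b, 27→(27−12)÷3=5=e, 27→(27−12)÷3=5=e, 72→(72−12)÷3=20=t, 48→(48−12)÷3=12=l, 27→(27−12)÷3=5=e.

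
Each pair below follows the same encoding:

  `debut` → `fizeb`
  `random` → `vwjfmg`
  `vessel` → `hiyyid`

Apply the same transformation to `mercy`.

givcq

d(3)→f(5) and e(4)→i(8) fit y≡3x+22 (mod 26); the inverse of 3 mod 26 is 9. Treating letters as 0–25, the rule is x ↦ 3x + 22 (mod 26).
Applying it to mercy: m(12)→3·12+22≡6=g; e(4)→3·4+22≡8=i; r(17)→3·17+22≡21=v; c(2)→3·2+22≡2=c; y(24)→3·24+22≡16=q (all mod 26).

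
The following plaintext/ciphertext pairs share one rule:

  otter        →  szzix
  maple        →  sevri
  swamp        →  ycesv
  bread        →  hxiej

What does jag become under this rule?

pem

The shift depends on letter class: consonant t→z is +6, but vowel o→s is +4. Vowels shift forward by 4 and consonants shift forward by 6.
On jag: j(cons)+6=p, a(vowel)+4=e, g(cons)+6=m.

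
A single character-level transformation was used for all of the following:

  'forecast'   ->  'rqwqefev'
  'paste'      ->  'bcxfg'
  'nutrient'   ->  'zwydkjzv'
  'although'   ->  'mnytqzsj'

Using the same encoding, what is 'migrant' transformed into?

ykldcsf

Shifts by position in forecast: pos 0: f→r (+12), pos 1: o→q (+2), pos 2: r→w (+5), pos 3: e→q (+12), pos 4: c→e (+2), pos 5: a→f (+5) — repeating every 3. A repeating key of period 3 is used — shifts +12, +2, +5 over and over.
For migrant: m+12=y, i+2=k, g+5=l, r+12=d, a+2=c, n+5=s, t+12=f.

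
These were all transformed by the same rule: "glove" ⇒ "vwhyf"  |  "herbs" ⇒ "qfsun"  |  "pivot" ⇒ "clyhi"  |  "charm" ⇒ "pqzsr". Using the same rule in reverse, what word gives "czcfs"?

This is an affine cipher: with a=0,…,z=25, each position x becomes (21x+25) mod 26.
Decoding czcfs: c(2)→5·(2−25)≡15=p; z(25)→5·(25−25)≡0=a; c(2)→5·(2−25)≡15=p; f(5)→5·(5−25)≡4=e; s(18)→5·(18−25)≡17=r (all mod 26).

paper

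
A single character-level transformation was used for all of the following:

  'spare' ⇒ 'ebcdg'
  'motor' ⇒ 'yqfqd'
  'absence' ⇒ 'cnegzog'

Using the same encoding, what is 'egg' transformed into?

gss

Two shifts are in play — +2 for a/e/i/o/u, +12 for every other letter.
On egg: e(vowel)+2=g, g(cons)+12=s, g(cons)+12=s.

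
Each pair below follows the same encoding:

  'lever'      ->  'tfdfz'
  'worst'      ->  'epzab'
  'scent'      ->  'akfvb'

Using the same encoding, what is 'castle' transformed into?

kbabtf

The rule splits by letter class: vowels +1, consonants +8.
Applying it to castle: c(cons)+8=k, a(vowel)+1=b, s(cons)+8=a, t(cons)+8=b, l(cons)+8=t, e(vowel)+1=f.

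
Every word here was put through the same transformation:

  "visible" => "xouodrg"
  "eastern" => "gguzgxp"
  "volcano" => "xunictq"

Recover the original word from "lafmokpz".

A repeating key of period 2 is used — shifts +2, +6 over and over.
Undoing it on lafmokpz: l−2=j, a−6=u, f−2=d, m−6=g, o−2=m, k−6=e, p−2=n, z−6=t.

judgment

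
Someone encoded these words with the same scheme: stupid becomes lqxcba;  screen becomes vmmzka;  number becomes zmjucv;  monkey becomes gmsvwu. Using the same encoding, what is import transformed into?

bzwxuq

The output letters match the input read backwards, each shifted +8: stupid reversed is diputs. Two steps: reverse the string, then apply a Caesar shift of +8.
For import: reverse → tropmi; then shift: t+8=b, r+8=z, o+8=w, p+8=x, m+8=u, i+8=q.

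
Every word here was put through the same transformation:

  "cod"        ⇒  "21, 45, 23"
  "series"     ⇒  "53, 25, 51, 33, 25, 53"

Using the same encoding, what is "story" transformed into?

c(#3)→21 and o(#15)→45: differences scale by 2, so n = 2·pos + 15. The formula is n = 2×(alphabet index, a=1) + 15.
For story: s=19→53, t=20→55, o=15→45, r=18→51, y=25→65.

53, 55, 45, 51, 65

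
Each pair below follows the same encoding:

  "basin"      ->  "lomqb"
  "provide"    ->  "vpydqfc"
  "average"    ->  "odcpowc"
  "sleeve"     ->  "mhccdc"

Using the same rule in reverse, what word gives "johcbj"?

b(1)→l(11) and a(0)→o(14) fit y≡23x+14 (mod 26); the inverse of 23 mod 26 is 17. Treating letters as 0–25, the rule is x ↦ 23x + 14 (mod 26).
Undoing it on johcbj: j(9)→17·(9−14)≡19=t; o(14)→17·(14−14)≡0=a; h(7)→17·(7−14)≡11=l; c(2)→17·(2−14)≡4=e; b(1)→17·(1−14)≡13=n; j(9)→17·(9−14)≡19=t (all mod 26).

talent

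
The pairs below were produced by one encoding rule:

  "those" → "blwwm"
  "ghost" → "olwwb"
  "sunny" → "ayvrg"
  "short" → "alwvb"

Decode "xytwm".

Shifts by position in those: pos 0: t→b (+8), pos 1: h→l (+4), pos 2: o→w (+8), pos 3: s→w (+4) — repeating every 2. It's a Vigenère-style cipher with numeric key [8,4]: position i shifts by key[i mod 2].
Decoding xytwm: x−8=p, y−4=u, t−8=l, w−4=s, m−8=e.

pulse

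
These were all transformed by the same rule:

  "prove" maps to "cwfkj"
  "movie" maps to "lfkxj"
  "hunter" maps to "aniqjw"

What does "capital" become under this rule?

p(15)→c(2) and r(17)→w(22) fit y≡23x+21 (mod 26); the inverse of 23 mod 26 is 17. Treating letters as 0–25, the rule is x ↦ 23x + 21 (mod 26).
Applying it to capital: c(2)→23·2+21≡15=p; a(0)→23·0+21≡21=v; p(15)→23·15+21≡2=c; i(8)→23·8+21≡23=x; t(19)→23·19+21≡16=q; a(0)→23·0+21≡21=v; l(11)→23·11+21≡14=o (all mod 26).

pvcxqvo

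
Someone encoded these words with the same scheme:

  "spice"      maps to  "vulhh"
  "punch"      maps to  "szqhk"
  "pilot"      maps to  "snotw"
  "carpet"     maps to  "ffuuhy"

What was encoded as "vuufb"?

spray

Shifts by position in spice: pos 0: s→v (+3), pos 1: p→u (+5), pos 2: i→l (+3), pos 3: c→h (+5) — repeating every 2. It's a Vigenère-style cipher with numeric key [3,5]: position i shifts by key[i mod 2].
Undoing it on vuufb: v−3=s, u−5=p, u−3=r, f−5=a, b−3=y.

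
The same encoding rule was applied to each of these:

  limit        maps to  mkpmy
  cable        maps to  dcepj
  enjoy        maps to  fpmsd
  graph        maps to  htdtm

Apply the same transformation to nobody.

In limit: l→m is +1, i→k is +2, m→p is +3, i→m is +4 — the shift increases by 1 each position. Each letter shifts forward by (position + 1), i.e. 1, 2, 3, … — the shift grows by one for each successive letter.
On nobody: n+1=o, o+2=q, b+3=e, o+4=s, d+5=i, y+6=e.

oqesie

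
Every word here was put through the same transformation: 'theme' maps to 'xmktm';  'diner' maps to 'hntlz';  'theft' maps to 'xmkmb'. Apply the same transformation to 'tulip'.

xzrpx

In theme: t→x is +4, h→m is +5, e→k is +6, m→t is +7 — the shift increases by 1 each position. Letter i (0-indexed) is shifted by i+4, so successive shifts are 4, 5, 6, ….
On tulip: t+4=x, u+5=z, l+6=r, i+7=p, p+8=x.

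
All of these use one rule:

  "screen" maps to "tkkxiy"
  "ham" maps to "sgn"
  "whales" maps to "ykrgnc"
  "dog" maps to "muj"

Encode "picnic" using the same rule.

The output letters match the input read backwards, each shifted +6: screen reversed is neercs. The word is reversed, then every letter is shifted forward by 6.
For picnic: reverse → cincip; then shift: c+6=i, i+6=o, n+6=t, c+6=i, i+6=o, p+6=v.

iotiov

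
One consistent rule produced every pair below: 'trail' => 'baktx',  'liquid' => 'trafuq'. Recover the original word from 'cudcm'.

Each letter shifts forward by (position + 8), i.e. 8, 9, 10, … — the shift grows by one for each successive letter.
Decoding cudcm: c−8=u, u−9=l, d−10=t, c−11=r, m−12=a.

ultra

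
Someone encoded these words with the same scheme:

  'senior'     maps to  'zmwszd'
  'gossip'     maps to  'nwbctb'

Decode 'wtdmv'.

pluck

In senior: s→z is +7, e→m is +8, n→w is +9, i→s is +10 — the shift increases by 1 each position. Each letter shifts forward by (position + 7), i.e. 7, 8, 9, … — the shift grows by one for each successive letter.
Undoing it on wtdmv: w−7=p, t−8=l, d−9=u, m−10=c, v−11=k.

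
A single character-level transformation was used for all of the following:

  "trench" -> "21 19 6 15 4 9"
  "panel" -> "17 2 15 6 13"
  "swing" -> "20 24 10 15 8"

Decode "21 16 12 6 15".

token

t is letter #20 and maps to 21: an offset of 1. Letters become their 1-based position plus 1 (so a→2, b→3, …).
Undoing it on 21 16 12 6 15: 21→(21−1)÷1=20=t, 16→(16−1)÷1=15=o, 12→(12−1)÷1=11=k, 6→(6−1)÷1=5=e, 15→(15−1)÷1=14=n.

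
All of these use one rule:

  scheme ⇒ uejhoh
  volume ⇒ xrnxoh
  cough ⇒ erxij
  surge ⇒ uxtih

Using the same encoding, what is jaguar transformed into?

Vowels shift forward by 3 and consonants shift forward by 2.
On jaguar: j(cons)+2=l, a(vowel)+3=d, g(cons)+2=i, u(vowel)+3=x, a(vowel)+3=d, r(cons)+2=t.

ldixdt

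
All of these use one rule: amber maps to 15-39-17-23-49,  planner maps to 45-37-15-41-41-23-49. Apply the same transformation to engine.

23-41-27-31-41-23

a(#1)→15 and m(#13)→39: differences scale by 2, so n = 2·pos + 13. With a=1..z=26, the number is 2·pos + 13.
On engine: e=5→23, n=14→41, g=7→27, i=9→31, n=14→41, e=5→23.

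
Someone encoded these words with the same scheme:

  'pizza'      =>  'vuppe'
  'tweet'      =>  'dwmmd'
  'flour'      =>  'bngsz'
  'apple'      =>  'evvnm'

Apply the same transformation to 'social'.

p(15)→v(21) and i(8)→u(20) fit y≡15x+4 (mod 26); the inverse of 15 mod 26 is 7. This is an affine cipher: with a=0,…,z=25, each position x becomes (15x+4) mod 26.
Applying it to social: s(18)→15·18+4≡14=o; o(14)→15·14+4≡6=g; c(2)→15·2+4≡8=i; i(8)→15·8+4≡20=u; a(0)→15·0+4≡4=e; l(11)→15·11+4≡13=n (all mod 26).

ogiuen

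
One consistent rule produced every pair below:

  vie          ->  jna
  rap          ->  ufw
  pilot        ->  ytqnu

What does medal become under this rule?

qfijr

The output letters match the input read backwards, each shifted +5: vie reversed is eiv. Read the word backwards and shift each letter +5.
On medal: reverse → ladem; then shift: l+5=q, a+5=f, d+5=i, e+5=j, m+5=r.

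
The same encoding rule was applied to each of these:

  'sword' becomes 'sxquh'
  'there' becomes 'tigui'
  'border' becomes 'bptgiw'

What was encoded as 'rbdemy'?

rabbit

In sword: s→s is +0, w→x is +1, o→q is +2, r→u is +3 — the shift increases by 1 each position. Letter i (0-indexed) is shifted by i+0, so successive shifts are 0, 1, 2, ….
Decoding rbdemy: r−0=r, b−1=a, d−2=b, e−3=b, m−4=i, y−5=t.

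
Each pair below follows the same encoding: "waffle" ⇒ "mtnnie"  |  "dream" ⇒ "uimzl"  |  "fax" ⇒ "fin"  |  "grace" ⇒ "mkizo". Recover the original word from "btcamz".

The output letters match the input read backwards, each shifted +8: waffle reversed is elffaw. The word is reversed, then every letter is shifted forward by 8.
Reversing it on btcamz: shift back: b−8=t, t−8=l, c−8=u, a−8=s, m−8=e, z−8=r → tluser; then reverse → result.

result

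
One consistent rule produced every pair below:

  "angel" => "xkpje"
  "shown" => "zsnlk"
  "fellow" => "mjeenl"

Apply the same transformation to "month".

Treating letters as 0–25, the rule is x ↦ 3x + 23 (mod 26).
Applying it to month: m(12)→3·12+23≡7=h; o(14)→3·14+23≡13=n; n(13)→3·13+23≡10=k; t(19)→3·19+23≡2=c; h(7)→3·7+23≡18=s (all mod 26).

hnkcs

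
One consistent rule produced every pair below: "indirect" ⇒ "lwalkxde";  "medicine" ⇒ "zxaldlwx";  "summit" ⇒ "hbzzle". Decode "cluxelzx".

lifetime

i(8)→l(11) and n(13)→w(22) fit y≡23x+9 (mod 26); the inverse of 23 mod 26 is 17. This is an affine cipher: with a=0,…,z=25, each position x becomes (23x+9) mod 26.
Reversing it on cluxelzx: c(2)→17·(2−9)≡11=l; l(11)→17·(11−9)≡8=i; u(20)→17·(20−9)≡5=f; x(23)→17·(23−9)≡4=e; e(4)→17·(4−9)≡19=t; l(11)→17·(11−9)≡8=i; z(25)→17·(25−9)≡12=m; x(23)→17·(23−9)≡4=e (all mod 26).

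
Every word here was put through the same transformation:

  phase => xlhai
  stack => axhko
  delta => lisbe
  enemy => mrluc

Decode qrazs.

intro

Shifts by position in phase: pos 0: p→x (+8), pos 1: h→l (+4), pos 2: a→h (+7), pos 3: s→a (+8), pos 4: e→i (+4) — repeating every 3. It's a Vigenère-style cipher with numeric key [8,4,7]: position i shifts by key[i mod 3].
Undoing it on qrazs: q−8=i, r−4=n, a−7=t, z−8=r, s−4=o.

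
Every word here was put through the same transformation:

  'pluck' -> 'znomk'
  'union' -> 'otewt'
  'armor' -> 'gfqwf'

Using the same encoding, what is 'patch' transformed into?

zglmb

p(15)→z(25) and l(11)→n(13) fit y≡3x+6 (mod 26); the inverse of 3 mod 26 is 9. Treating letters as 0–25, the rule is x ↦ 3x + 6 (mod 26).
Applying it to patch: p(15)→3·15+6≡25=z; a(0)→3·0+6≡6=g; t(19)→3·19+6≡11=l; c(2)→3·2+6≡12=m; h(7)→3·7+6≡1=b (all mod 26).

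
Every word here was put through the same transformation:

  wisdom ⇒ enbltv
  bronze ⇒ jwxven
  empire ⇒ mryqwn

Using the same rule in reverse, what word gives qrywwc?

import

Shifts by position in wisdom: pos 0: w→e (+8), pos 1: i→n (+5), pos 2: s→b (+9), pos 3: d→l (+8), pos 4: o→t (+5), pos 5: m→v (+9) — repeating every 3. A repeating key of period 3 is used — shifts +8, +5, +9 over and over.
Decoding qrywwc: q−8=i, r−5=m, y−9=p, w−8=o, w−5=r, c−9=t.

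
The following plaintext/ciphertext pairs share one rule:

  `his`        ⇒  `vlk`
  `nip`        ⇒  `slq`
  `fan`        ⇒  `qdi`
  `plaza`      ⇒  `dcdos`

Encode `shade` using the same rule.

The output letters match the input read backwards, each shifted +3: his reversed is sih. Read the word backwards and shift each letter +3.
Applying it to shade: reverse → edahs; then shift: e+3=h, d+3=g, a+3=d, h+3=k, s+3=v.

hgdkv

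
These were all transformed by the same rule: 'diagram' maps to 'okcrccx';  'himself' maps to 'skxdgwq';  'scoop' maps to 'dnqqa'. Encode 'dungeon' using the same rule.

owyrgqy

The rule splits by letter class: vowels +2, consonants +11.
On dungeon: d(cons)+11=o, u(vowel)+2=w, n(cons)+11=y, g(cons)+11=r, e(vowel)+2=g, o(vowel)+2=q, n(cons)+11=y.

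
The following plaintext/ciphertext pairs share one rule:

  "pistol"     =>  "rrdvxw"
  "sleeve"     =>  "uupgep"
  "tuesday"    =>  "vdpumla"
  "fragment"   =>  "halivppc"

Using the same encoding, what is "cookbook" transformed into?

exzmkzqt

Shifts by position in pistol: pos 0: p→r (+2), pos 1: i→r (+9), pos 2: s→d (+11), pos 3: t→v (+2), pos 4: o→x (+9), pos 5: l→w (+11) — repeating every 3. A repeating key of period 3 is used — shifts +2, +9, +11 over and over.
For cookbook: c+2=e, o+9=x, o+11=z, k+2=m, b+9=k, o+11=z, o+2=q, k+9=t.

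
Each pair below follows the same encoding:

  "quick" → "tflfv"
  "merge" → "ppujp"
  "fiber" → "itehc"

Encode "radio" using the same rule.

A repeating key of period 3 is used — shifts +3, +11, +3 over and over.
On radio: r+3=u, a+11=l, d+3=g, i+3=l, o+11=z.

ulglz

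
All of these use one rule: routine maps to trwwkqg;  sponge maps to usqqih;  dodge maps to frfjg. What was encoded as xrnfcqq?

volcano

The shifts repeat in a cycle of length 2: positions 0,1,… shift by +2, +3, then the pattern repeats.
Undoing it on xrnfcqq: x−2=v, r−3=o, n−2=l, f−3=c, c−2=a, q−3=n, q−2=o.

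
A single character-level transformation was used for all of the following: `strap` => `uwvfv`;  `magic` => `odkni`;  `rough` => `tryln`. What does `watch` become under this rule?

ydxhn

In strap: s→u is +2, t→w is +3, r→v is +4, a→f is +5 — the shift increases by 1 each position. Letter i (0-indexed) is shifted by i+2, so successive shifts are 2, 3, 4, ….
On watch: w+2=y, a+3=d, t+4=x, c+5=h, h+6=n.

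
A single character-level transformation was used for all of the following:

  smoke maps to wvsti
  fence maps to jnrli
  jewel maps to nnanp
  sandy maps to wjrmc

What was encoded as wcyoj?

Shifts by position in smoke: pos 0: s→w (+4), pos 1: m→v (+9), pos 2: o→s (+4), pos 3: k→t (+9) — repeating every 2. The shifts repeat in a cycle of length 2: positions 0,1,… shift by +4, +9, then the pattern repeats.
Decoding wcyoj: w−4=s, c−9=t, y−4=u, o−9=f, j−4=f.

stuff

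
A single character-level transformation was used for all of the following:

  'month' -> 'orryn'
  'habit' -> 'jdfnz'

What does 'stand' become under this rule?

In month: m→o is +2, o→r is +3, n→r is +4, t→y is +5 — the shift increases by 1 each position. Letter i (0-indexed) is shifted by i+2, so successive shifts are 2, 3, 4, ….
On stand: s+2=u, t+3=w, a+4=e, n+5=s, d+6=j.

uwesj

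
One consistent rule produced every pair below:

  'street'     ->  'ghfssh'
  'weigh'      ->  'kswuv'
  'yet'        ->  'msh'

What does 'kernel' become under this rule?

Compare letters: s→g is +14, t→h is +14, r→f is +14 — a constant shift. Every letter moves 14 places later in the alphabet, wrapping around z→a.
On kernel: k+14=y, e+14=s, r+14=f, n+14=b, e+14=s, l+14=z.

ysfbsz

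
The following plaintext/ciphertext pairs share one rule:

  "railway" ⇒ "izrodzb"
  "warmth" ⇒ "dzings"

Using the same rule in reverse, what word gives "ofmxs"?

lunch

Each pair mirrors across the alphabet (r↔i, a↔z, i↔r): positions sum to 25. Letters are reflected about the middle of the alphabet (position → 25−position): Atbash.
Undoing it on ofmxs: o↔l, f↔u, m↔n, x↔c, s↔h.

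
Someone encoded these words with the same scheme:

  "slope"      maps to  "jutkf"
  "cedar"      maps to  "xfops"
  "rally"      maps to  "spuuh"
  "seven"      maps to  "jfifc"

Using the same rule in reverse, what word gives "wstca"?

s(18)→j(9) and l(11)→u(20) fit y≡17x+15 (mod 26); the inverse of 17 mod 26 is 23. Treating letters as 0–25, the rule is x ↦ 17x + 15 (mod 26).
Reversing it on wstca: w(22)→23·(22−15)≡5=f; s(18)→23·(18−15)≡17=r; t(19)→23·(19−15)≡14=o; c(2)→23·(2−15)≡13=n; a(0)→23·(0−15)≡19=t (all mod 26).

front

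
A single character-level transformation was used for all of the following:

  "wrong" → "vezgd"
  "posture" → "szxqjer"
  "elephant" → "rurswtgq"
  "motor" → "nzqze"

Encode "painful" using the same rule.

w(22)→v(21) and r(17)→e(4) fit y≡19x+19 (mod 26); the inverse of 19 mod 26 is 11. This is an affine cipher: with a=0,…,z=25, each position x becomes (19x+19) mod 26.
Applying it to painful: p(15)→19·15+19≡18=s; a(0)→19·0+19≡19=t; i(8)→19·8+19≡15=p; n(13)→19·13+19≡6=g; f(5)→19·5+19≡10=k; u(20)→19·20+19≡9=j; l(11)→19·11+19≡20=u (all mod 26).

stpgkju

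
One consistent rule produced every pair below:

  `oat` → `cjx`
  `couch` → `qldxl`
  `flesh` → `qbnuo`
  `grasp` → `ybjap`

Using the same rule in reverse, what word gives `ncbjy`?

paste

The word is reversed, then every letter is shifted forward by 9.
Decoding ncbjy: shift back: n−9=e, c−9=t, b−9=s, j−9=a, y−9=p → etsap; then reverse → paste.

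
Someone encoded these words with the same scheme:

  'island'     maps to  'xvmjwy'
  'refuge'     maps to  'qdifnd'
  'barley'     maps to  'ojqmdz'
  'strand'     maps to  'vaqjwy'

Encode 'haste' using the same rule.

sjvad

Treating letters as 0–25, the rule is x ↦ 5x + 9 (mod 26).
Applying it to haste: h(7)→5·7+9≡18=s; a(0)→5·0+9≡9=j; s(18)→5·18+9≡21=v; t(19)→5·19+9≡0=a; e(4)→5·4+9≡3=d (all mod 26).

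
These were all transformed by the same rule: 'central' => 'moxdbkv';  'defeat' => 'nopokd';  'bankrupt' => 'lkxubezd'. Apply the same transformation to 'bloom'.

lvyyw

Compare letters: c→m is +10, e→o is +10, n→x is +10 — a constant shift. Each letter is shifted forward by 10 in the alphabet (a Caesar shift of +10).
On bloom: b+10=l, l+10=v, o+10=y, o+10=y, m+10=w.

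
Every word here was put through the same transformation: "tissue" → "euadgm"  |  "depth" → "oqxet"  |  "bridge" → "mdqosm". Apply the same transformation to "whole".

Shifts by position in tissue: pos 0: t→e (+11), pos 1: i→u (+12), pos 2: s→a (+8), pos 3: s→d (+11), pos 4: u→g (+12), pos 5: e→m (+8) — repeating every 3. A repeating key of period 3 is used — shifts +11, +12, +8 over and over.
Applying it to whole: w+11=h, h+12=t, o+8=w, l+11=w, e+12=q.

htwwq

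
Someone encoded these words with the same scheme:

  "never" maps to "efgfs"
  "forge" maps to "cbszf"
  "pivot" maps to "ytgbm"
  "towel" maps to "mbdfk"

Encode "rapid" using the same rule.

sryti

n(13)→e(4) and e(4)→f(5) fit y≡23x+17 (mod 26); the inverse of 23 mod 26 is 17. Each letter's alphabet position (a=0..z=25) is mapped through 23·x+17 mod 26 — an affine cipher.
For rapid: r(17)→23·17+17≡18=s; a(0)→23·0+17≡17=r; p(15)→23·15+17≡24=y; i(8)→23·8+17≡19=t; d(3)→23·3+17≡8=i (all mod 26).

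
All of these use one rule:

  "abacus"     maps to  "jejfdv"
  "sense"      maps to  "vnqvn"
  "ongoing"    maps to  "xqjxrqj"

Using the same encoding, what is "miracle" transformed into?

prujfon

The shift depends on letter class: consonant b→e is +3, but vowel a→j is +9. Vowels shift forward by 9 and consonants shift forward by 3.
For miracle: m(cons)+3=p, i(vowel)+9=r, r(cons)+3=u, a(vowel)+9=j, c(cons)+3=f, l(cons)+3=o, e(vowel)+9=n.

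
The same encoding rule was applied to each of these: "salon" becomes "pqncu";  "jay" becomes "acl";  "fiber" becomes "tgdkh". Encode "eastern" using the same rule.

The output letters match the input read backwards, each shifted +2: salon reversed is nolas. Read the word backwards and shift each letter +2.
On eastern: reverse → nretsae; then shift: n+2=p, r+2=t, e+2=g, t+2=v, s+2=u, a+2=c, e+2=g.

ptgvucg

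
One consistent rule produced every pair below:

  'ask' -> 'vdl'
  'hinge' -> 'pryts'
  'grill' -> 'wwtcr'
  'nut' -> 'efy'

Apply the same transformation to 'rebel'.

wpmpc

The output letters match the input read backwards, each shifted +11: ask reversed is ksa. Two steps: reverse the string, then apply a Caesar shift of +11.
On rebel: reverse → leber; then shift: l+11=w, e+11=p, b+11=m, e+11=p, r+11=c.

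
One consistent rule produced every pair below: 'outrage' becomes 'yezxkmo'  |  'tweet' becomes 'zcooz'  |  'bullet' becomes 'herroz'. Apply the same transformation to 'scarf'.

yikxl

Vowels shift forward by 10 and consonants shift forward by 6.
For scarf: s(cons)+6=y, c(cons)+6=i, a(vowel)+10=k, r(cons)+6=x, f(cons)+6=l.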